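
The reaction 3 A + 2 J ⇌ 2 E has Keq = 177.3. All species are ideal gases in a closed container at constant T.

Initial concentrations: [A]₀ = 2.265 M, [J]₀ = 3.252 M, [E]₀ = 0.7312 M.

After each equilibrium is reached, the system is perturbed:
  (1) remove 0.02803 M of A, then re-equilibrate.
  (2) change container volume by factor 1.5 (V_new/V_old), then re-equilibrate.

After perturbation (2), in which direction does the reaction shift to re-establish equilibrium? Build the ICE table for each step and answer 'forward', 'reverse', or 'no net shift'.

Direction: reverse

Q₀ = 0.004351 vs Keq = 177.3 ⇒ Q<K, forward
Step 1:
                  A         J         E
  I           2.265     3.252    0.7312
  C          -2.072    -1.381     1.381
  E           0.193     1.871     2.113
  solve Keq expr → x = 0.6907; check Q = 177.3
Then remove 0.02803 M of A.
Step 2:
                  A         J         E
  I           0.165     1.871     2.113
  C         0.02581   0.01721  -0.01721
  E          0.1908     1.888     2.095
  solve Keq expr → x = -0.008604; check Q = 177.3
Then change container volume by factor 1.5 (V_new/V_old).
Step 3:
                  A         J         E
  I          0.1272     1.259     1.397
  C         0.05651   0.03767  -0.03767
  E          0.1837     1.296     1.359
  solve Keq expr → x = -0.01884; check Q = 177.3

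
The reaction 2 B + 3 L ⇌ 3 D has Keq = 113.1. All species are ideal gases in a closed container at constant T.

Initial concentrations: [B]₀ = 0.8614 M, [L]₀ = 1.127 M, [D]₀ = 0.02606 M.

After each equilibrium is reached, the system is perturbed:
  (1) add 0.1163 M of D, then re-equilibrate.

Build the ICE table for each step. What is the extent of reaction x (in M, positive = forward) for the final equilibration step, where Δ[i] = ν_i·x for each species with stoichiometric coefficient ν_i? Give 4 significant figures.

x = -0.008647 M

Q₀ = 1.6663e-05 vs Keq = 113.1 ⇒ Q<K, forward
Step 1:
                   B          L          D
  init        0.8614      1.127    0.02606
  Δ          -0.5221    -0.7831     0.7831
  eq          0.3393     0.3439     0.8091
  solve Keq expr → x = 0.261; check Q = 113.1
Then add 0.1163 M of D.
Step 2:
                   B          L          D
  init        0.3393     0.3439     0.9254
  Δ          0.01729    0.02594   -0.02594
  eq          0.3566     0.3699     0.8995
  solve Keq expr → x = -0.008647; check Q = 113.1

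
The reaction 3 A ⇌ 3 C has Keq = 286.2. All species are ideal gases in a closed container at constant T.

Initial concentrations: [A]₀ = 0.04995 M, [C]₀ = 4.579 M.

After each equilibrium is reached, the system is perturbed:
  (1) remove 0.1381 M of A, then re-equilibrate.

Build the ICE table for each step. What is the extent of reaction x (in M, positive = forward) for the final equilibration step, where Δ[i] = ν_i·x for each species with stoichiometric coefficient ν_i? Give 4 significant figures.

Q₀ = 7.7038e+05 vs Keq = 286.2 ⇒ Q>K, reverse
Step 1:
                   A          C
  Initial    0.04995      4.579
  Change      0.5599    -0.5599
  Equil       0.6099      4.019
  solve Keq expr → x = -0.1866; check Q = 286.2
Then remove 0.1381 M of A.
Step 2:
                   A          C
  Initial     0.4718      4.019
  Change      0.1199    -0.1199
  Equil       0.5917      3.899
  solve Keq expr → x = -0.03997; check Q = 286.2

x = -0.03997 M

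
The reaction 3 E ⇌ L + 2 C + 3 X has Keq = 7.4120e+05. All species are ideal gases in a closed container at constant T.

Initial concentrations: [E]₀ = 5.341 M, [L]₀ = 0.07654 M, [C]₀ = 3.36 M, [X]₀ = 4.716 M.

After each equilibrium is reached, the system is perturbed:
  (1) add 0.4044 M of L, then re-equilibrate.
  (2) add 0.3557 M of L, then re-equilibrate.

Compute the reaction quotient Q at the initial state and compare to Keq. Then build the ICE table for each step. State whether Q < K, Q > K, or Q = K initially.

Q₀ = 0.5949; Q < K (proceeds forward)

Q₀ = 0.5949 vs Keq = 7.4120e+05 ⇒ Q<K, forward
Step 1:
                    E           L           C           X
  I             5.341     0.07654        3.36       4.716
  C            -4.893       1.631       3.262       4.893
  E            0.4476       1.708       6.622       9.609
  solve Keq expr → x = 1.631; check Q = 7.4120e+05
Then add 0.4044 M of L.
Step 2:
                    E           L           C           X
  I            0.4476       2.112       6.622       9.609
  C           0.02967   -0.009891    -0.01978    -0.02967
  E            0.4772       2.102       6.603        9.58
  solve Keq expr → x = -0.009891; check Q = 7.4120e+05
Then add 0.3557 M of L.
Step 3:
                    E           L           C           X
  I            0.4772       2.458       6.603        9.58
  C           0.02302   -0.007673    -0.01535    -0.02302
  E            0.5003        2.45       6.587       9.557
  solve Keq expr → x = -0.007673; check Q = 7.4120e+05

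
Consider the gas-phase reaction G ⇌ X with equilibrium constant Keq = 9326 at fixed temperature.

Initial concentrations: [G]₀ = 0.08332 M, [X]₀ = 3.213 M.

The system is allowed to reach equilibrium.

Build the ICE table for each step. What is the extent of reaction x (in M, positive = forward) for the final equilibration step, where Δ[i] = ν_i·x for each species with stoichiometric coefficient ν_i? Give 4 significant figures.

x = 0.08297 M

Q₀ = 38.56 vs Keq = 9326 ⇒ Q<K, forward
Step 1:
                    G           X
  I           0.08332       3.213
  C          -0.08297     0.08297
  E        3.5342e-04       3.296
  solve Keq expr → x = 0.08297; check Q = 9326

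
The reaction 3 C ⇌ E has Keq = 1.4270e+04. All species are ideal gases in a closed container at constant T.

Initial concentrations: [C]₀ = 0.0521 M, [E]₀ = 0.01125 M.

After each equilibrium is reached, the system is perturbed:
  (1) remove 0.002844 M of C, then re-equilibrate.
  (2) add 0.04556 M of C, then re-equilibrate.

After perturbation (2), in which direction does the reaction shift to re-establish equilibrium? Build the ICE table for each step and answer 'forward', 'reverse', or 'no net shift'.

Q₀ = 79.55 vs Keq = 1.4270e+04 ⇒ Q<K, forward
Step 1:
                    C           E
  init         0.0521     0.01125
  Δ          -0.04011     0.01337
  eq          0.01199     0.02462
  solve Keq expr → x = 0.01337; check Q = 1.4270e+04
Then remove 0.002844 M of C.
Step 2:
                    C           E
  init        0.00915     0.02462
  Δ          0.002696 -8.9875e-04
  eq          0.01185     0.02372
  solve Keq expr → x = -8.9875e-04; check Q = 1.4270e+04
Then add 0.04556 M of C.
Step 3:
                    C           E
  init        0.05741     0.02372
  Δ          -0.04352     0.01451
  eq          0.01389     0.03823
  solve Keq expr → x = 0.01451; check Q = 1.4270e+04

Direction: forward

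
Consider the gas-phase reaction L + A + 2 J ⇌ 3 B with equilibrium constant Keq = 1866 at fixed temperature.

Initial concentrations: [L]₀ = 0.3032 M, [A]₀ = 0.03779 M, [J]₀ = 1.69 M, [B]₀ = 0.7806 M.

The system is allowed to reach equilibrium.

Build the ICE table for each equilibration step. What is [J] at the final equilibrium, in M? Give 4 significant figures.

Q₀ = 14.53 vs Keq = 1866 ⇒ Q<K, forward
Step 1:
                    L           A           J           B
  Initial      0.3032     0.03779        1.69      0.7806
  Change     -0.03724    -0.03724    -0.07448      0.1117
  Equil         0.266  5.4855e-04       1.616      0.8923
  solve Keq expr → x = 0.03724; check Q = 1866

[J]_eq = 1.616 M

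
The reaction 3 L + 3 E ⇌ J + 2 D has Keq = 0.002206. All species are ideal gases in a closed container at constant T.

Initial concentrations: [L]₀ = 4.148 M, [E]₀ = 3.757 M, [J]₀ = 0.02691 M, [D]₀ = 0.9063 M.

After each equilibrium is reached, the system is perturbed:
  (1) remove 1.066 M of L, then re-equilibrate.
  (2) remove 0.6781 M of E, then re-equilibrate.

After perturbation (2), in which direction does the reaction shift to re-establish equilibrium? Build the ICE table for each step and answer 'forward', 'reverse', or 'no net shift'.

Q₀ = 5.8401e-06 vs Keq = 0.002206 ⇒ Q<K, forward
Step 1:
                  L         E         J         D
  I           4.148     3.757   0.02691    0.9063
  C          -1.127    -1.127    0.3757    0.7514
  E           3.021      2.63    0.4026     1.658
  solve Keq expr → x = 0.3757; check Q = 0.002206
Then remove 1.066 M of L.
Step 2:
                  L         E         J         D
  I           1.955      2.63    0.4026     1.658
  C          0.3024    0.3024   -0.1008   -0.2016
  E           2.257     2.932    0.3018     1.456
  solve Keq expr → x = -0.1008; check Q = 0.002206
Then remove 0.6781 M of E.
Step 3:
                  L         E         J         D
  I           2.257     2.254    0.3018     1.456
  C          0.1665    0.1665  -0.05549    -0.111
  E           2.424     2.421    0.2463     1.345
  solve Keq expr → x = -0.05549; check Q = 0.002206

Direction: reverse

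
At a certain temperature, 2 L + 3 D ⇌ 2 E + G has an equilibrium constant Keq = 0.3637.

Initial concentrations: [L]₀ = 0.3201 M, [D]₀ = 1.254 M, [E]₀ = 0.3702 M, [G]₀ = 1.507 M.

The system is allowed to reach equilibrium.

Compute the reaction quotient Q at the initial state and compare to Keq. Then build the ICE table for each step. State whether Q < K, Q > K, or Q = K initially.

Q₀ = 1.022; Q > K (proceeds reverse)

Q₀ = 1.022 vs Keq = 0.3637 ⇒ Q>K, reverse
Step 1:
                    L           D           E           G
  I            0.3201       1.254      0.3702       1.507
  C           0.06701      0.1005    -0.06701    -0.03351
  E            0.3871       1.355      0.3032       1.473
  solve Keq expr → x = -0.03351; check Q = 0.3637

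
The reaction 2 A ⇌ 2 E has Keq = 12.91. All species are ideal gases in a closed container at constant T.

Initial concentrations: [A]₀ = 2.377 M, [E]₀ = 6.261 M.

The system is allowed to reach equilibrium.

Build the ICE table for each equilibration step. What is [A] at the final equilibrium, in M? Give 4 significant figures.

Q₀ = 6.938 vs Keq = 12.91 ⇒ Q<K, forward
Step 1:
                   A          E
  init         2.377      6.261
  Δ          -0.4963     0.4963
  eq           1.881      6.757
  solve Keq expr → x = 0.2482; check Q = 12.91

[A]_eq = 1.881 M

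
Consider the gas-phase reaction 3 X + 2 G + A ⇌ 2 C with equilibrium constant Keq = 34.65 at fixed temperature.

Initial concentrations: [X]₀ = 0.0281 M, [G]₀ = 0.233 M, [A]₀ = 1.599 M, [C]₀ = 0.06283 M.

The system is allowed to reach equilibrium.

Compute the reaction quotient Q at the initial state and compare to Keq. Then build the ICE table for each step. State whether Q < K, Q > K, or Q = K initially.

Q₀ = 2050 vs Keq = 34.65 ⇒ Q>K, reverse
Step 1:
                  X         G         A         C
  init       0.0281     0.233     1.599   0.06283
  Δ          0.0411    0.0274    0.0137   -0.0274
  eq         0.0692    0.2604     1.613   0.03543
  solve Keq expr → x = -0.0137; check Q = 34.65

Q₀ = 2050; Q > K (proceeds reverse)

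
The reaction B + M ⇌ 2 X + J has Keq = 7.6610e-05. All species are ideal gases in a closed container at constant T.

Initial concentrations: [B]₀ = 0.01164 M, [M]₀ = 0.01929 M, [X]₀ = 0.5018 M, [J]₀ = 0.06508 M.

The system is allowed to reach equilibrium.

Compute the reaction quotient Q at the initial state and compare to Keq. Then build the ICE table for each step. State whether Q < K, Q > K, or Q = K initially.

Q₀ = 72.98 vs Keq = 7.6610e-05 ⇒ Q>K, reverse
Step 1:
                    B           M           X           J
  init        0.01164     0.01929      0.5018     0.06508
  Δ           0.06508     0.06508     -0.1302    -0.06508
  eq          0.07672     0.08437      0.3716  3.5899e-06
  solve Keq expr → x = -0.06508; check Q = 7.6610e-05

Q₀ = 72.98; Q > K (proceeds reverse)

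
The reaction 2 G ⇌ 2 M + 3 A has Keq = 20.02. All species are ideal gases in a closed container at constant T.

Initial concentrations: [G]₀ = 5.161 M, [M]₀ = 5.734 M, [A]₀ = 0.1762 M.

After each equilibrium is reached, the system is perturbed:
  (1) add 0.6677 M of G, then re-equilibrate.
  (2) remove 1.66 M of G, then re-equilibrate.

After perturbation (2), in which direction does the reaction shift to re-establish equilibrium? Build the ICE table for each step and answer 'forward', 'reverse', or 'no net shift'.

Direction: reverse

Q₀ = 0.006753 vs Keq = 20.02 ⇒ Q<K, forward
Step 1:
                    G           M           A
  Initial       5.161       5.734      0.1762
  Change       -1.147       1.147        1.72
  Equil         4.014       6.881       1.896
  solve Keq expr → x = 0.5733; check Q = 20.02
Then add 0.6677 M of G.
Step 2:
                    G           M           A
  Initial       4.682       6.881       1.896
  Change      -0.1025      0.1025      0.1537
  Equil          4.58       6.983        2.05
  solve Keq expr → x = 0.05124; check Q = 20.02
Then remove 1.66 M of G.
Step 3:
                    G           M           A
  Initial        2.92       6.983        2.05
  Change       0.2657     -0.2657     -0.3985
  Equil         3.185       6.717       1.651
  solve Keq expr → x = -0.1328; check Q = 20.02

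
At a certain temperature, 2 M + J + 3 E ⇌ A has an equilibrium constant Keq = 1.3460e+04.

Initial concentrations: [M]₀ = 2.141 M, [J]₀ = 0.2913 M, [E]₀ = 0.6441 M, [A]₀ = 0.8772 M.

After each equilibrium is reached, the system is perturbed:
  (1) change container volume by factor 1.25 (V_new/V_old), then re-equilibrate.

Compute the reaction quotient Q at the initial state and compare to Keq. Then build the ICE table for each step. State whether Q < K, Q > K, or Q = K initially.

Q₀ = 2.458 vs Keq = 1.3460e+04 ⇒ Q<K, forward
Step 1:
                  M         J         E         A
  I           2.141    0.2913    0.6441    0.8772
  C         -0.3866   -0.1933     -0.58    0.1933
  E           1.754   0.09798   0.06413     1.071
  solve Keq expr → x = 0.1933; check Q = 1.3460e+04
Then change container volume by factor 1.25 (V_new/V_old).
Step 2:
                  M         J         E         A
  I           1.403   0.07838    0.0513    0.8564
  C         0.01361  0.006807   0.02042 -0.006807
  E           1.417   0.08519   0.07172    0.8496
  solve Keq expr → x = -0.006807; check Q = 1.3460e+04

Q₀ = 2.458; Q < K (proceeds forward)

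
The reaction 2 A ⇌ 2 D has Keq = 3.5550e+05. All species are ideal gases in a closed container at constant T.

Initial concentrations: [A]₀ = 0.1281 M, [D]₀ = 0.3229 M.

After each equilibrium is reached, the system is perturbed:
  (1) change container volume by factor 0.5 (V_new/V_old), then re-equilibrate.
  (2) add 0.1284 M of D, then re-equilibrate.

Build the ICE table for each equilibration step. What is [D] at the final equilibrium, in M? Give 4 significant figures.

Q₀ = 6.354 vs Keq = 3.5550e+05 ⇒ Q<K, forward
Step 1:
                  A         D
  I          0.1281    0.3229
  C         -0.1273    0.1273
  E       7.5514e-04    0.4502
  solve Keq expr → x = 0.06367; check Q = 3.5550e+05
Then change container volume by factor 0.5 (V_new/V_old).
Step 2:
                  A         D
  I         0.00151    0.9005
  C               0         0
  E         0.00151    0.9005
  solve Keq expr → x = 0; check Q = 3.5550e+05
Then add 0.1284 M of D.
Step 3:
                  A         D
  I         0.00151     1.029
  C       2.1499e-04 -2.1499e-04
  E        0.001725     1.029
  solve Keq expr → x = -1.0749e-04; check Q = 3.5550e+05

[D]_eq = 1.029 M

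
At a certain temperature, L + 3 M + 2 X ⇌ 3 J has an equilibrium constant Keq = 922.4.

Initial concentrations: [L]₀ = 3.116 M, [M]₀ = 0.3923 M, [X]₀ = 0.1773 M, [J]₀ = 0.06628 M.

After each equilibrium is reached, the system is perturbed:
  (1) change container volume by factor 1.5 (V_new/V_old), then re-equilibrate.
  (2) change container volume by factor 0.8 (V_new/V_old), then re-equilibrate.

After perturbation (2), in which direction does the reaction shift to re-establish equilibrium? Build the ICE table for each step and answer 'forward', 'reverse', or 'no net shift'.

Q₀ = 0.04924 vs Keq = 922.4 ⇒ Q<K, forward
Step 1:
                  L         M         X         J
  Initial     3.116    0.3923    0.1773   0.06628
  Change   -0.07061   -0.2118   -0.1412    0.2118
  Equil       3.045    0.1805   0.03609    0.2781
  solve Keq expr → x = 0.07061; check Q = 922.4
Then change container volume by factor 1.5 (V_new/V_old).
Step 2:
                  L         M         X         J
  Initial      2.03    0.1203   0.02406    0.1854
  Change   0.004636   0.01391  0.009273  -0.01391
  Equil       2.035    0.1342   0.03333    0.1715
  solve Keq expr → x = -0.004636; check Q = 922.4
Then change container volume by factor 0.8 (V_new/V_old).
Step 3:
                  L         M         X         J
  Initial     2.544    0.1678   0.04166    0.2144
  Change  -0.003325 -0.009975  -0.00665  0.009975
  Equil        2.54    0.1578   0.03501    0.2243
  solve Keq expr → x = 0.003325; check Q = 922.4

Direction: forward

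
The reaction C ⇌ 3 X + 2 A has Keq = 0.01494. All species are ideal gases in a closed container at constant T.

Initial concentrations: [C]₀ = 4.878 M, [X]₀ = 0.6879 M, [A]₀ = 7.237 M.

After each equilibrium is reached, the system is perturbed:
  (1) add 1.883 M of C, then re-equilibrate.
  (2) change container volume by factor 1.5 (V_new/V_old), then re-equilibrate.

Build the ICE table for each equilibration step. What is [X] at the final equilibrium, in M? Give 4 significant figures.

[X]_eq = 0.1478 M

Q₀ = 3.495 vs Keq = 0.01494 ⇒ Q>K, reverse
Step 1:
                  C         X         A
  I           4.878    0.6879     7.237
  C          0.1902   -0.5707   -0.3805
  E           5.068    0.1172     6.857
  solve Keq expr → x = -0.1902; check Q = 0.01494
Then add 1.883 M of C.
Step 2:
                  C         X         A
  I           6.951    0.1172     6.857
  C       -0.004294   0.01288  0.008588
  E           6.947    0.1301     6.865
  solve Keq expr → x = 0.004294; check Q = 0.01494
Then change container volume by factor 1.5 (V_new/V_old).
Step 3:
                  C         X         A
  I           4.631   0.08673     4.577
  C        -0.02037    0.0611   0.04073
  E           4.611    0.1478     4.617
  solve Keq expr → x = 0.02037; check Q = 0.01494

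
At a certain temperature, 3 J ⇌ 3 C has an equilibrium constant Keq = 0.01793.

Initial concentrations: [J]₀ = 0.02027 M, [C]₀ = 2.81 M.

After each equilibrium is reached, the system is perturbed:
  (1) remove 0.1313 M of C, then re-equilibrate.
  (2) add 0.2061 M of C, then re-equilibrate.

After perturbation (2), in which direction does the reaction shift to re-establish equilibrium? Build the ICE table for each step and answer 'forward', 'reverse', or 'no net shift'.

Direction: reverse

Q₀ = 2.6641e+06 vs Keq = 0.01793 ⇒ Q>K, reverse
Step 1:
                    J           C
  Initial     0.02027        2.81
  Change        2.223      -2.223
  Equil         2.243      0.5871
  solve Keq expr → x = -0.741; check Q = 0.01793
Then remove 0.1313 M of C.
Step 2:
                    J           C
  Initial       2.243      0.4558
  Change      -0.1041      0.1041
  Equil         2.139      0.5599
  solve Keq expr → x = 0.03469; check Q = 0.01793
Then add 0.2061 M of C.
Step 3:
                    J           C
  Initial       2.139       0.766
  Change       0.1633     -0.1633
  Equil         2.302      0.6026
  solve Keq expr → x = -0.05445; check Q = 0.01793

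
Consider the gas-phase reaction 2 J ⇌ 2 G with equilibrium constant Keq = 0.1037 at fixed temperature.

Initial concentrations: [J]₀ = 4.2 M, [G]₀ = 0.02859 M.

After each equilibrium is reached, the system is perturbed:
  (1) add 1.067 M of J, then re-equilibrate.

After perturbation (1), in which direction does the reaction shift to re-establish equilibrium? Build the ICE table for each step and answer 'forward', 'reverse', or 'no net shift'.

Direction: forward

Q₀ = 4.6337e-05 vs Keq = 0.1037 ⇒ Q<K, forward
Step 1:
                   J          G
  I              4.2    0.02859
  C           -1.001      1.001
  E            3.199       1.03
  solve Keq expr → x = 0.5007; check Q = 0.1037
Then add 1.067 M of J.
Step 2:
                   J          G
  I            4.266       1.03
  C          -0.2599     0.2599
  E            4.006       1.29
  solve Keq expr → x = 0.13; check Q = 0.1037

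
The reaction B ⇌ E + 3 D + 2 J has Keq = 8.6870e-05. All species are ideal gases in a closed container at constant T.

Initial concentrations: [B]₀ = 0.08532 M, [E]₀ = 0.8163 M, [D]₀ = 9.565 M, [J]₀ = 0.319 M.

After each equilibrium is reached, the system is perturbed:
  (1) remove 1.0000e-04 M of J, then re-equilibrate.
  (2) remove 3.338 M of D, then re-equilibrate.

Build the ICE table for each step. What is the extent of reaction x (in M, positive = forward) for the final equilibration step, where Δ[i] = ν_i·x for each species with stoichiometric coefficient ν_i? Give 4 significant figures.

Q₀ = 852 vs Keq = 8.6870e-05 ⇒ Q>K, reverse
Step 1:
                   B          E          D          J
  I          0.08532     0.8163      9.565      0.319
  C           0.1594    -0.1594    -0.4782    -0.3188
  E           0.2447     0.6569      9.087 2.0768e-04
  solve Keq expr → x = -0.1594; check Q = 8.6870e-05
Then remove 1.0000e-04 M of J.
Step 2:
                   B          E          D          J
  I           0.2447     0.6569      9.087 1.0768e-04
  C       -4.9983e-05 4.9983e-05 1.4995e-04 9.9966e-05
  E           0.2447      0.657      9.087 2.0765e-04
  solve Keq expr → x = 4.9983e-05; check Q = 8.6870e-05
Then remove 3.338 M of D.
Step 3:
                   B          E          D          J
  I           0.2447      0.657      5.749 2.0765e-04
  C       -1.0242e-04 1.0242e-04 3.0726e-04 2.0484e-04
  E           0.2446     0.6571      5.749 4.1249e-04
  solve Keq expr → x = 1.0242e-04; check Q = 8.6870e-05

x = 1.0242e-04 M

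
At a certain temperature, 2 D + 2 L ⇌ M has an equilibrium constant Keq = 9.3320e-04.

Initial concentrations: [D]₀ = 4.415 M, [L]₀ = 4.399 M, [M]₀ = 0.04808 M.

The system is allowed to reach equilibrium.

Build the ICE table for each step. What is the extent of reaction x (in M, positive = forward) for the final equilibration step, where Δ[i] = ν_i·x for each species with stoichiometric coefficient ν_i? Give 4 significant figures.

Q₀ = 1.2747e-04 vs Keq = 9.3320e-04 ⇒ Q<K, forward
Step 1:
                    D           L           M
  Initial       4.415       4.399     0.04808
  Change      -0.3899     -0.3899      0.1949
  Equil         4.025       4.009       0.243
  solve Keq expr → x = 0.1949; check Q = 9.3320e-04

x = 0.1949 M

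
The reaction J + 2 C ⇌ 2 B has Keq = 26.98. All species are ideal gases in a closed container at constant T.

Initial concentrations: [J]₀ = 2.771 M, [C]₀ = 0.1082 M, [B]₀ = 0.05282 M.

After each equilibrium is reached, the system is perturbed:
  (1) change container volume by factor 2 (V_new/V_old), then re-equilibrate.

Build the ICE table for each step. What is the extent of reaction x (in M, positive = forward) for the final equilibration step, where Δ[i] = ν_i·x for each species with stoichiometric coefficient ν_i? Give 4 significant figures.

x = -0.001492 M

Q₀ = 0.086 vs Keq = 26.98 ⇒ Q<K, forward
Step 1:
                    J           C           B
  I             2.771      0.1082     0.05282
  C          -0.04569    -0.09138     0.09138
  E             2.725     0.01682      0.1442
  solve Keq expr → x = 0.04569; check Q = 26.98
Then change container volume by factor 2 (V_new/V_old).
Step 2:
                    J           C           B
  I             1.363    0.008408      0.0721
  C          0.001492    0.002984   -0.002984
  E             1.364     0.01139     0.06912
  solve Keq expr → x = -0.001492; check Q = 26.98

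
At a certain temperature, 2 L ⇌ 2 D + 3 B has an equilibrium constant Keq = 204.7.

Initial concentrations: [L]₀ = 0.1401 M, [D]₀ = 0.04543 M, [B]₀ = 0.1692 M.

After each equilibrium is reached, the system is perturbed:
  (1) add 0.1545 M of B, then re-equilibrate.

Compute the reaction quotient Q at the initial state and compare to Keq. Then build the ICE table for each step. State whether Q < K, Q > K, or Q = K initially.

Q₀ = 5.0934e-04; Q < K (proceeds forward)

Q₀ = 5.0934e-04 vs Keq = 204.7 ⇒ Q<K, forward
Step 1:
                  L         D         B
  I          0.1401   0.04543    0.1692
  C         -0.1372    0.1372    0.2058
  E         0.00293    0.1826     0.375
  solve Keq expr → x = 0.06858; check Q = 204.7
Then add 0.1545 M of B.
Step 2:
                  L         D         B
  I         0.00293    0.1826    0.5295
  C        0.001896 -0.001896 -0.002844
  E        0.004827    0.1807    0.5266
  solve Keq expr → x = -9.4816e-04; check Q = 204.7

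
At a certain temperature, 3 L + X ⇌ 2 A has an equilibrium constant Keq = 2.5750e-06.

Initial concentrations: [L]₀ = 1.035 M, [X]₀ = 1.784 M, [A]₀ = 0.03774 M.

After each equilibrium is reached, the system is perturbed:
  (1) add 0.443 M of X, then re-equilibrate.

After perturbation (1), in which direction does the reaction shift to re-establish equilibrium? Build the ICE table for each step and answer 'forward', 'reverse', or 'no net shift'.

Q₀ = 7.2009e-04 vs Keq = 2.5750e-06 ⇒ Q>K, reverse
Step 1:
                    L           X           A
  Initial       1.035       1.784     0.03774
  Change      0.05294     0.01765     -0.0353
  Equil         1.088       1.802    0.002444
  solve Keq expr → x = -0.01765; check Q = 2.5750e-06
Then add 0.443 M of X.
Step 2:
                    L           X           A
  Initial       1.088       2.245    0.002444
  Change  -4.2348e-04 -1.4116e-04  2.8232e-04
  Equil         1.088       2.245    0.002726
  solve Keq expr → x = 1.4116e-04; check Q = 2.5750e-06

Direction: forward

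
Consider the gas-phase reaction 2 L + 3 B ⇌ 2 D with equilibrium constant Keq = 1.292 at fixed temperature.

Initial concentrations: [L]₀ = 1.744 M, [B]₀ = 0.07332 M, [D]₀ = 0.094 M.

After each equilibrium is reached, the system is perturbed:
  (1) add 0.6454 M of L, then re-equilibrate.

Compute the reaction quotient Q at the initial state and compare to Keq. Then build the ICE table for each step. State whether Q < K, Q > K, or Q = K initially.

Q₀ = 7.37; Q > K (proceeds reverse)

Q₀ = 7.37 vs Keq = 1.292 ⇒ Q>K, reverse
Step 1:
                    L           B           D
  init          1.744     0.07332       0.094
  Δ           0.02296     0.03444    -0.02296
  eq            1.767      0.1078     0.07104
  solve Keq expr → x = -0.01148; check Q = 1.292
Then add 0.6454 M of L.
Step 2:
                    L           B           D
  init          2.412      0.1078     0.07104
  Δ         -0.008661    -0.01299    0.008661
  eq            2.404     0.09476      0.0797
  solve Keq expr → x = 0.004331; check Q = 1.292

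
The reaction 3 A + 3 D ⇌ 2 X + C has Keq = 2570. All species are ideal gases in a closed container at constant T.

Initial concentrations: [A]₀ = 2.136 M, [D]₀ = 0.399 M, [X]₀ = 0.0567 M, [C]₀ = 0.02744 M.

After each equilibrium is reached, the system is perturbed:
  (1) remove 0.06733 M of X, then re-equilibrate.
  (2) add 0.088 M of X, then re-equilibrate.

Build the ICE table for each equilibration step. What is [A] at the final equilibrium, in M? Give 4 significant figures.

[A]_eq = 1.748 M

Q₀ = 1.4250e-04 vs Keq = 2570 ⇒ Q<K, forward
Step 1:
                  A         D         X         C
  init        2.136     0.399    0.0567   0.02744
  Δ         -0.3886   -0.3886     0.259    0.1295
  eq          1.747   0.01045    0.3157     0.157
  solve Keq expr → x = 0.1295; check Q = 2570
Then remove 0.06733 M of X.
Step 2:
                  A         D         X         C
  init        1.747   0.01045    0.2484     0.157
  Δ       -0.001503 -0.001503  0.001002 5.0099e-04
  eq          1.746  0.008946    0.2494    0.1575
  solve Keq expr → x = 5.0099e-04; check Q = 2570
Then add 0.088 M of X.
Step 3:
                  A         D         X         C
  init        1.746  0.008946    0.3374    0.1575
  Δ        0.001942  0.001942 -0.001294 -6.4725e-04
  eq          1.748   0.01089    0.3361    0.1568
  solve Keq expr → x = -6.4725e-04; check Q = 2570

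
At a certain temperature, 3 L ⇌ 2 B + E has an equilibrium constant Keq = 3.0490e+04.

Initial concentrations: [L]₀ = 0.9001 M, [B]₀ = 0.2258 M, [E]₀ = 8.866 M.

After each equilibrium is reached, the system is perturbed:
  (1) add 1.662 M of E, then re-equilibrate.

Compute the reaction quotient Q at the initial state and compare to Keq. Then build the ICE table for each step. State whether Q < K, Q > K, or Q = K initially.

Q₀ = 0.6199; Q < K (proceeds forward)

Q₀ = 0.6199 vs Keq = 3.0490e+04 ⇒ Q<K, forward
Step 1:
                  L         B         E
  init       0.9001    0.2258     8.866
  Δ          -0.843     0.562     0.281
  eq         0.0571    0.7878     9.147
  solve Keq expr → x = 0.281; check Q = 3.0490e+04
Then add 1.662 M of E.
Step 2:
                  L         B         E
  init       0.0571    0.7878     10.81
  Δ        0.003158 -0.002106 -0.001053
  eq        0.06026    0.7857     10.81
  solve Keq expr → x = -0.001053; check Q = 3.0490e+04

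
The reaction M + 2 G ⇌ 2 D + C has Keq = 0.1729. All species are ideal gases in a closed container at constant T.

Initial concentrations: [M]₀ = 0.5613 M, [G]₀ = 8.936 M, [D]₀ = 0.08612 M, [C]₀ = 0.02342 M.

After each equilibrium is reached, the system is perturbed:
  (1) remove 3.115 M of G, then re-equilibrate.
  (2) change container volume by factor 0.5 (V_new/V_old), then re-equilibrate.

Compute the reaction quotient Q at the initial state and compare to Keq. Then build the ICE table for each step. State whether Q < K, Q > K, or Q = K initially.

Q₀ = 3.8754e-06 vs Keq = 0.1729 ⇒ Q<K, forward
Step 1:
                  M         G         D         C
  Initial    0.5613     8.936   0.08612   0.02342
  Change    -0.5034    -1.007     1.007    0.5034
  Equil     0.05789     7.929     1.093    0.5268
  solve Keq expr → x = 0.5034; check Q = 0.1729
Then remove 3.115 M of G.
Step 2:
                  M         G         D         C
  Initial   0.05789     4.814     1.093    0.5268
  Change    0.05265    0.1053   -0.1053  -0.05265
  Equil      0.1105     4.919    0.9876    0.4742
  solve Keq expr → x = -0.05265; check Q = 0.1729
Then change container volume by factor 0.5 (V_new/V_old).
Step 3:
                  M         G         D         C
  Initial    0.2211     9.839     1.975    0.9484
  Change          0         0         0         0
  Equil      0.2211     9.839     1.975    0.9484
  solve Keq expr → x = 0; check Q = 0.1729

Q₀ = 3.8754e-06; Q < K (proceeds forward)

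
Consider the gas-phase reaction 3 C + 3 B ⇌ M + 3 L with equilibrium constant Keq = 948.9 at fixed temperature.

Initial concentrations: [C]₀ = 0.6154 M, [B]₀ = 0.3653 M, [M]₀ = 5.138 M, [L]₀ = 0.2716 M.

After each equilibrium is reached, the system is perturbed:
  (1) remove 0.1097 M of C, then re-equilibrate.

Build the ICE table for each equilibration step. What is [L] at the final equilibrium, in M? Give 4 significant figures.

[L]_eq = 0.4247 M

Q₀ = 9.061 vs Keq = 948.9 ⇒ Q<K, forward
Step 1:
                  C         B         M         L
  init       0.6154    0.3653     5.138    0.2716
  Δ         -0.1813   -0.1813   0.06045    0.1813
  eq         0.4341     0.184     5.198    0.4529
  solve Keq expr → x = 0.06045; check Q = 948.9
Then remove 0.1097 M of C.
Step 2:
                  C         B         M         L
  init       0.3244     0.184     5.198    0.4529
  Δ         0.02825   0.02825 -0.009415  -0.02825
  eq         0.3526    0.2122     5.189    0.4247
  solve Keq expr → x = -0.009415; check Q = 948.9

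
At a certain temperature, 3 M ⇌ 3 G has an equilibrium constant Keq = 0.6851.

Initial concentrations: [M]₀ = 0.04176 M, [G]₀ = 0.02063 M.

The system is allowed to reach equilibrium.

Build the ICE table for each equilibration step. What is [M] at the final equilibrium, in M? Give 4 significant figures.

[M]_eq = 0.03316 M

Q₀ = 0.1206 vs Keq = 0.6851 ⇒ Q<K, forward
Step 1:
                    M           G
  Initial     0.04176     0.02063
  Change    -0.008601    0.008601
  Equil       0.03316     0.02923
  solve Keq expr → x = 0.002867; check Q = 0.6851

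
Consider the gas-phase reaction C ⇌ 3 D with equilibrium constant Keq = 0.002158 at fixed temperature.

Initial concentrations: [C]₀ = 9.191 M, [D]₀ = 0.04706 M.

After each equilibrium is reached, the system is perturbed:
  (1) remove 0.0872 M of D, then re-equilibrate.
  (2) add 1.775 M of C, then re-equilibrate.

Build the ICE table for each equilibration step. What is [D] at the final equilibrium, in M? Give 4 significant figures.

Q₀ = 1.1339e-05 vs Keq = 0.002158 ⇒ Q<K, forward
Step 1:
                   C          D
  Initial      9.191    0.04706
  Change     -0.0743     0.2229
  Equil        9.117       0.27
  solve Keq expr → x = 0.0743; check Q = 0.002158
Then remove 0.0872 M of D.
Step 2:
                   C          D
  Initial      9.117     0.1828
  Change    -0.02897    0.08691
  Equil        9.088     0.2697
  solve Keq expr → x = 0.02897; check Q = 0.002158
Then add 1.775 M of C.
Step 3:
                   C          D
  Initial      10.86     0.2697
  Change   -0.005492    0.01648
  Equil        10.86     0.2861
  solve Keq expr → x = 0.005492; check Q = 0.002158

[D]_eq = 0.2861 M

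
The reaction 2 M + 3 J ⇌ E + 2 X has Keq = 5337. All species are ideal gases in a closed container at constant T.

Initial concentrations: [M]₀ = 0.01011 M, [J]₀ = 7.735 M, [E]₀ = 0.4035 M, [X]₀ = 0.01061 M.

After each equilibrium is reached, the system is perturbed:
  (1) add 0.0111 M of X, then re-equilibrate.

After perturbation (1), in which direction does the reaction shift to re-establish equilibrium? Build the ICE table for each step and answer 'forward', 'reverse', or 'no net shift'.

Q₀ = 9.6026e-04 vs Keq = 5337 ⇒ Q<K, forward
Step 1:
                   M          J          E          X
  init       0.01011      7.735     0.4035    0.01061
  Δ          -0.0101   -0.01515   0.005051     0.0101
  eq      8.4484e-06       7.72     0.4086    0.02071
  solve Keq expr → x = 0.005051; check Q = 5337
Then add 0.0111 M of X.
Step 2:
                   M          J          E          X
  init    8.4484e-06       7.72     0.4086    0.03181
  Δ       4.5259e-06 6.7888e-06 -2.2629e-06 -4.5259e-06
  eq      1.2974e-05       7.72     0.4085    0.03181
  solve Keq expr → x = -2.2629e-06; check Q = 5337

Direction: reverse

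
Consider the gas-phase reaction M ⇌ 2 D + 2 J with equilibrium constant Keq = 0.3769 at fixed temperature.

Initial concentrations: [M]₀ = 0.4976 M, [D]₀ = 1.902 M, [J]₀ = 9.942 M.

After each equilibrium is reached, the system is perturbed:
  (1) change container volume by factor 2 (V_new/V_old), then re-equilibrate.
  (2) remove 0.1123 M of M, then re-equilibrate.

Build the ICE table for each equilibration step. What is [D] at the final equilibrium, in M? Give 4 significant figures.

[D]_eq = 0.1109 M

Q₀ = 718.6 vs Keq = 0.3769 ⇒ Q>K, reverse
Step 1:
                    M           D           J
  init         0.4976       1.902       9.942
  Δ            0.9063      -1.813      -1.813
  eq            1.404     0.08948       8.129
  solve Keq expr → x = -0.9063; check Q = 0.3769
Then change container volume by factor 2 (V_new/V_old).
Step 2:
                    M           D           J
  init         0.7019     0.04474       4.065
  Δ          -0.03803     0.07606     0.07606
  eq           0.6639      0.1208       4.141
  solve Keq expr → x = 0.03803; check Q = 0.3769
Then remove 0.1123 M of M.
Step 3:
                    M           D           J
  init         0.5516      0.1208       4.141
  Δ          0.004965    -0.00993    -0.00993
  eq           0.5566      0.1109       4.131
  solve Keq expr → x = -0.004965; check Q = 0.3769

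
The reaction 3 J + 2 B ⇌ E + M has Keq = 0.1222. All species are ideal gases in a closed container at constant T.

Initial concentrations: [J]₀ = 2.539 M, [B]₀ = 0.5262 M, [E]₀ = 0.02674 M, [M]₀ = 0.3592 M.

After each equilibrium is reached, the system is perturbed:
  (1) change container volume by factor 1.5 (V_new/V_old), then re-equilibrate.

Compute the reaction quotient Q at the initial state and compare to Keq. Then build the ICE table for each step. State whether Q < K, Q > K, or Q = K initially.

Q₀ = 0.002119 vs Keq = 0.1222 ⇒ Q<K, forward
Step 1:
                  J         B         E         M
  Initial     2.539    0.5262   0.02674    0.3592
  Change    -0.4023   -0.2682    0.1341    0.1341
  Equil       2.137     0.258    0.1608    0.4933
  solve Keq expr → x = 0.1341; check Q = 0.1222
Then change container volume by factor 1.5 (V_new/V_old).
Step 2:
                  J         B         E         M
  Initial     1.424     0.172    0.1072    0.3289
  Change    0.09078   0.06052  -0.03026  -0.03026
  Equil       1.515    0.2325   0.07697    0.2986
  solve Keq expr → x = -0.03026; check Q = 0.1222

Q₀ = 0.002119; Q < K (proceeds forward)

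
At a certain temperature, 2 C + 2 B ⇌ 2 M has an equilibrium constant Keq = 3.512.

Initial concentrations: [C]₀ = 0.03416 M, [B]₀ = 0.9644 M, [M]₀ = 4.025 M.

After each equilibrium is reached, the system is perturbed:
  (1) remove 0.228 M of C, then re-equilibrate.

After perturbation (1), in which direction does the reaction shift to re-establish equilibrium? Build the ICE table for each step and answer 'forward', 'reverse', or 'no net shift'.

Q₀ = 1.4927e+04 vs Keq = 3.512 ⇒ Q>K, reverse
Step 1:
                   C          B          M
  init       0.03416     0.9644      4.025
  Δ           0.8776     0.8776    -0.8776
  eq          0.9118      1.842      3.147
  solve Keq expr → x = -0.4388; check Q = 3.512
Then remove 0.228 M of C.
Step 2:
                   C          B          M
  init        0.6838      1.842      3.147
  Δ           0.1316     0.1316    -0.1316
  eq          0.8154      1.974      3.016
  solve Keq expr → x = -0.06581; check Q = 3.512

Direction: reverse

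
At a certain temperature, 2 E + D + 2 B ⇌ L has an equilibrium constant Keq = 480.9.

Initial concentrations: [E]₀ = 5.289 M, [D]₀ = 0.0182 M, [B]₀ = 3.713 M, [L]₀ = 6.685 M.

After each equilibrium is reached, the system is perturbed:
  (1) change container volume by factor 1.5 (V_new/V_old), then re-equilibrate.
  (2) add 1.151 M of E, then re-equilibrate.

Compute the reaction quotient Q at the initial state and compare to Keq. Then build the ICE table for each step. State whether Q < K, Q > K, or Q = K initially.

Q₀ = 0.9524 vs Keq = 480.9 ⇒ Q<K, forward
Step 1:
                   E          D          B          L
  Initial      5.289     0.0182      3.713      6.685
  Change    -0.03633   -0.01816   -0.03633    0.01816
  Equil        5.253 3.7373e-05      3.677      6.703
  solve Keq expr → x = 0.01816; check Q = 480.9
Then change container volume by factor 1.5 (V_new/V_old).
Step 2:
                   E          D          B          L
  Initial      3.502 2.4915e-05      2.451      4.469
  Change  2.0236e-04 1.0118e-04 2.0236e-04 -1.0118e-04
  Equil        3.502 1.2609e-04      2.451      4.469
  solve Keq expr → x = -1.0118e-04; check Q = 480.9
Then add 1.151 M of E.
Step 3:
                   E          D          B          L
  Initial      4.653 1.2609e-04      2.451      4.469
  Change  -1.0931e-04 -5.4657e-05 -1.0931e-04 5.4657e-05
  Equil        4.653 7.1437e-05      2.451      4.469
  solve Keq expr → x = 5.4657e-05; check Q = 480.9

Q₀ = 0.9524; Q < K (proceeds forward)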